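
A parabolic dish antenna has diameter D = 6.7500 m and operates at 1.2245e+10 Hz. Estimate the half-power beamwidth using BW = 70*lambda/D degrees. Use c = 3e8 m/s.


lambda = c / f = 3.0000e+08 / 1.2245e+10 = 0.02449980 m
BW = 70 * 0.02449980 / 6.7500 = 0.2541 deg

0.2541 deg


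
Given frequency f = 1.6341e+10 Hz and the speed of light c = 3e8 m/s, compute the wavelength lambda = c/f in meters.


lambda = c / f = 3.0000e+08 / 1.6341e+10 = 0.01836 m

0.01836 m


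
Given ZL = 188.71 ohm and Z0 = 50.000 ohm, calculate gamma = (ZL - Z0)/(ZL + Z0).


gamma = (188.71 - 50.000) / (188.71 + 50.000) = 0.5811

0.5811


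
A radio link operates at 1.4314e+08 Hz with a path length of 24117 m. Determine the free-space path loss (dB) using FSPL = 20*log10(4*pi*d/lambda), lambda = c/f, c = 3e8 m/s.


lambda = c / f = 3.0000e+08 / 1.4314e+08 = 2.095850 m
FSPL = 20 * log10(4*pi*24117/2.095850) = 103.2 dB

103.2 dB


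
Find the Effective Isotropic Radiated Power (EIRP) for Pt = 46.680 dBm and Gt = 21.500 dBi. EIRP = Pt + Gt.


EIRP = Pt + Gt = 46.680 + 21.500 = 68.18 dBm

68.18 dBm


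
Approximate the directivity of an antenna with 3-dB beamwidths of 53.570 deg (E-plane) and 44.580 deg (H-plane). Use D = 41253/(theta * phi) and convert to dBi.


D_linear = 41253 / (53.570 * 44.580) = 17.27404
D_dBi = 10 * log10(17.27404) = 12.37 dBi

12.37 dBi


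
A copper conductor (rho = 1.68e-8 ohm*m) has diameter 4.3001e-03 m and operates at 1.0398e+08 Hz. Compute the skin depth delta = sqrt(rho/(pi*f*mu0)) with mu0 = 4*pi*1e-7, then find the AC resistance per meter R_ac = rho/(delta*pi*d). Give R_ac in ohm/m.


delta = sqrt(1.68e-8 / (pi * 1.0398e+08 * 4*pi*1e-7)) = 6.397346e-06 m
R_ac = 1.68e-8 / (6.397346e-06 * pi * 4.3001e-03) = 0.1944 ohm/m

0.1944 ohm/m


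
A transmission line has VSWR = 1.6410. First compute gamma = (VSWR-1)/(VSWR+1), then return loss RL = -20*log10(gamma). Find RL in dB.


gamma = (1.6410 - 1) / (1.6410 + 1) = 0.2427111
RL = -20 * log10(0.2427111) = 12.30 dB

12.30 dB


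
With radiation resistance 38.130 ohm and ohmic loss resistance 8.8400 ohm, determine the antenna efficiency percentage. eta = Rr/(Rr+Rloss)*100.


eta = 38.130 / (38.130 + 8.8400) * 100 = 81.18%

81.18%


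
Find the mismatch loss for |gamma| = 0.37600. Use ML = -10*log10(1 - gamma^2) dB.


ML = -10 * log10(1 - 0.37600^2) = -10 * log10(0.858624) = 0.6620 dB

0.6620 dB


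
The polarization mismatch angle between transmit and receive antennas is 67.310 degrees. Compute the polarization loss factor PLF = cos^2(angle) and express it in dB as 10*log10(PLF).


PLF_linear = cos^2(67.310 deg) = 0.1487992
PLF_dB = 10 * log10(0.1487992) = -8.274 dB

-8.274 dB


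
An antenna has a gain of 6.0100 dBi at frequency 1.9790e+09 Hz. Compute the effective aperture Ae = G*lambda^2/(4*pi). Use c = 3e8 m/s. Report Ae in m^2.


lambda = c / f = 3.0000e+08 / 1.9790e+09 = 0.1515917 m
G_linear = 10^(6.0100/10) = 3.990249
Ae = G_linear * lambda^2 / (4*pi) = 3.990249 * 0.1515917^2 / (4*pi) = 7.297e-03 m^2

7.297e-03 m^2


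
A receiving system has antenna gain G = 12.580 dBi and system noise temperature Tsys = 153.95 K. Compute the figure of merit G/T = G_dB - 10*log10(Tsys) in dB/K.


G/T = 12.580 - 10*log10(153.95) = 12.580 - 21.87380 = -9.294 dB/K

-9.294 dB/K


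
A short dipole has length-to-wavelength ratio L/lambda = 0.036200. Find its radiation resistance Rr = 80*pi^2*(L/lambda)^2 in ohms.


Rr = 80 * pi^2 * (0.036200)^2 = 80 * 9.869604 * 1.310440e-03 = 1.035 ohm

1.035 ohm


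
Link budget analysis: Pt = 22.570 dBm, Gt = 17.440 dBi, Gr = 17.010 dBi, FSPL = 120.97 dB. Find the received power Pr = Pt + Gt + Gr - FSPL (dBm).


Pr = 22.570 + 17.440 + 17.010 - 120.97 = -63.95 dBm

-63.95 dBm


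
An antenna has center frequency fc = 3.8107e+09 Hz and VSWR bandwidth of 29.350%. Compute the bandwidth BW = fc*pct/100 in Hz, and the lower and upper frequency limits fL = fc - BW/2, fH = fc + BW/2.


BW = 3.8107e+09 * 29.350/100 = 1.118440e+09 Hz
fL = 3.8107e+09 - 1.118440e+09/2 = 3.251e+09 Hz
fH = 3.8107e+09 + 1.118440e+09/2 = 4.370e+09 Hz

BW=1.118e+09 Hz, fL=3.251e+09 Hz, fH=4.370e+09 Hz


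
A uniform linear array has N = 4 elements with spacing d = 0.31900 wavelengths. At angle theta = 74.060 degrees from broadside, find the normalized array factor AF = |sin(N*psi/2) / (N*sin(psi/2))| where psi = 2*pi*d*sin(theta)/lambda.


psi = 2*pi*0.31900*sin(74.060 deg) = 1.927269 rad
AF = |sin(4*1.927269/2) / (4*sin(1.927269/2))| = 0.1991

0.1991


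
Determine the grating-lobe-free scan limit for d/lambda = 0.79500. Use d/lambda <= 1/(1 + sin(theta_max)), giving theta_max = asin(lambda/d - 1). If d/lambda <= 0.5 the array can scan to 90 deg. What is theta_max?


lambda/d - 1 = 1/0.79500 - 1 = 0.2578616
theta_max = asin(0.2578616) = 14.94 deg

14.94 deg


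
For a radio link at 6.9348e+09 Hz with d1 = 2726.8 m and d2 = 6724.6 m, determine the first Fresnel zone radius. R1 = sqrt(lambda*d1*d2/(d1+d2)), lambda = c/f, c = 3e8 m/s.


lambda = c / f = 3.0000e+08 / 6.9348e+09 = 0.04326008 m
R1 = sqrt(0.04326008 * 2726.8 * 6724.6 / (2726.8 + 6724.6)) = 9.161 m

9.161 m


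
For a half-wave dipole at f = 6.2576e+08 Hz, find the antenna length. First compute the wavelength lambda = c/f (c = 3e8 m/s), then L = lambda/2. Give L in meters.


lambda = c / f = 3.0000e+08 / 6.2576e+08 = 0.4794170 m
L = lambda / 2 = 0.4794170 / 2 = 0.2397 m

0.2397 m


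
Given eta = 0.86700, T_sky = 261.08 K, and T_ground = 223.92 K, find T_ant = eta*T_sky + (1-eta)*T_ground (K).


T_ant = 0.86700 * 261.08 + (1 - 0.86700) * 223.92 = 256.1 K

256.1 K


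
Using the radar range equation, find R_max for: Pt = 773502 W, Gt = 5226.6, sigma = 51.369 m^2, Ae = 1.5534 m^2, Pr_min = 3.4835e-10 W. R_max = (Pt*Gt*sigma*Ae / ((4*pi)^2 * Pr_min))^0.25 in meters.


R^4 = 773502*5226.6*51.369*1.5534 / ((4*pi)^2 * 3.4835e-10) = 5.864481e+18
R_max = 5.864481e+18^0.25 = 49210 m

49210 m


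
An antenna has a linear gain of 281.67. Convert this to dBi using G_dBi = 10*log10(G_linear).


G_dBi = 10 * log10(281.67) = 24.50 dBi

24.50 dBi


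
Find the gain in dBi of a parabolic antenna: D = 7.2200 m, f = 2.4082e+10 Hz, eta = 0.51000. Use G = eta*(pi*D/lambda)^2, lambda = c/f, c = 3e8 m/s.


lambda = c / f = 3.0000e+08 / 2.4082e+10 = 0.01245744 m
G_linear = 0.51000 * (pi * 7.2200 / 0.01245744)^2 = 1.690778e+06
G_dBi = 10 * log10(1.690778e+06) = 62.28 dBi

62.28 dBi


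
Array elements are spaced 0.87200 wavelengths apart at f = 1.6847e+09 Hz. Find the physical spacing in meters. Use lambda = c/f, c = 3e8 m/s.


lambda = c / f = 3.0000e+08 / 1.6847e+09 = 0.1780732 m
d = 0.87200 * 0.1780732 = 0.1553 m

0.1553 m


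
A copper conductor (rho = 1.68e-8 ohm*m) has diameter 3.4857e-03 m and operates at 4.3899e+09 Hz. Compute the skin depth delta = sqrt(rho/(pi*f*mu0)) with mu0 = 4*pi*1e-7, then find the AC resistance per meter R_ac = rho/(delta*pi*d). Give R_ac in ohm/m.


delta = sqrt(1.68e-8 / (pi * 4.3899e+09 * 4*pi*1e-7)) = 9.845720e-07 m
R_ac = 1.68e-8 / (9.845720e-07 * pi * 3.4857e-03) = 1.558 ohm/m

1.558 ohm/m


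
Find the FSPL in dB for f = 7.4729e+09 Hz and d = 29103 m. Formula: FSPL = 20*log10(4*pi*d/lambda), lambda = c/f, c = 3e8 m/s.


lambda = c / f = 3.0000e+08 / 7.4729e+09 = 0.04014506 m
FSPL = 20 * log10(4*pi*29103/0.04014506) = 139.2 dB

139.2 dB


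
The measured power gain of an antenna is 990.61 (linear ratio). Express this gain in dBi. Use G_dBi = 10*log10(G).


G_dBi = 10 * log10(990.61) = 29.96 dBi

29.96 dBi


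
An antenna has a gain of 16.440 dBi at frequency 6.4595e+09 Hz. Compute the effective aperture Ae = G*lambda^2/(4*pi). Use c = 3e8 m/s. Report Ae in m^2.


lambda = c / f = 3.0000e+08 / 6.4595e+09 = 0.04644322 m
G_linear = 10^(16.440/10) = 44.05549
Ae = G_linear * lambda^2 / (4*pi) = 44.05549 * 0.04644322^2 / (4*pi) = 7.562e-03 m^2

7.562e-03 m^2


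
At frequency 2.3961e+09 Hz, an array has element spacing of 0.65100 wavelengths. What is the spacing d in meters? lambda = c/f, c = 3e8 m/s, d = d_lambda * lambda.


lambda = c / f = 3.0000e+08 / 2.3961e+09 = 0.1252035 m
d = 0.65100 * 0.1252035 = 0.08151 m

0.08151 m


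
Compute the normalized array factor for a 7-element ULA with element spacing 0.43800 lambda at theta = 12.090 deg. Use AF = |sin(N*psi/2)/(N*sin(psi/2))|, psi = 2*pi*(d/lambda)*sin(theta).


psi = 2*pi*0.43800*sin(12.090 deg) = 0.5764080 rad
AF = |sin(7*0.5764080/2) / (7*sin(0.5764080/2))| = 0.4533

0.4533


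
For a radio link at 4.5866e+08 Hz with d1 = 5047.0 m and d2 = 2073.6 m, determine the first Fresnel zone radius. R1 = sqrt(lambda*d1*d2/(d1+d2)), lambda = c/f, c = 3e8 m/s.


lambda = c / f = 3.0000e+08 / 4.5866e+08 = 0.6540793 m
R1 = sqrt(0.6540793 * 5047.0 * 2073.6 / (5047.0 + 2073.6)) = 31.01 m

31.01 m


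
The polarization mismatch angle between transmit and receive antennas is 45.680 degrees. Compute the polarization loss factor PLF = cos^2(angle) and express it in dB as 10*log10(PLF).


PLF_linear = cos^2(45.680 deg) = 0.4881329
PLF_dB = 10 * log10(0.4881329) = -3.115 dB

-3.115 dB


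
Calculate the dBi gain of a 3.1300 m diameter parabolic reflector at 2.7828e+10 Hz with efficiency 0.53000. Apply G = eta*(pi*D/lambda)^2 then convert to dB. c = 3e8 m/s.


lambda = c / f = 3.0000e+08 / 2.7828e+10 = 0.01078051 m
G_linear = 0.53000 * (pi * 3.1300 / 0.01078051)^2 = 440946.3
G_dBi = 10 * log10(440946.3) = 56.44 dBi

56.44 dBi


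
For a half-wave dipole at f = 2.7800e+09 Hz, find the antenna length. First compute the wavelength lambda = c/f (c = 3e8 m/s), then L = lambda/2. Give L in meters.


lambda = c / f = 3.0000e+08 / 2.7800e+09 = 0.1079137 m
L = lambda / 2 = 0.1079137 / 2 = 0.05396 m

0.05396 m


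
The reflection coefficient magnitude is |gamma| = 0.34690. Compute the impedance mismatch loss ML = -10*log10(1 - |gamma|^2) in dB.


ML = -10 * log10(1 - 0.34690^2) = -10 * log10(0.87966039) = 0.5568 dB

0.5568 dB


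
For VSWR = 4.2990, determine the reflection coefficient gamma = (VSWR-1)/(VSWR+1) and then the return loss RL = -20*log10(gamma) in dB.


gamma = (4.2990 - 1) / (4.2990 + 1) = 0.6225703
RL = -20 * log10(0.6225703) = 4.116 dB

4.116 dB


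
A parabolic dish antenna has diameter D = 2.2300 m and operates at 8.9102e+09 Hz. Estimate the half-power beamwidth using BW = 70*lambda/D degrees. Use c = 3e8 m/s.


lambda = c / f = 3.0000e+08 / 8.9102e+09 = 0.03366928 m
BW = 70 * 0.03366928 / 2.2300 = 1.057 deg

1.057 deg


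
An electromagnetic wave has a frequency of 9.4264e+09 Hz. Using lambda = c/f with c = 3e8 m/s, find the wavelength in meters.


lambda = c / f = 3.0000e+08 / 9.4264e+09 = 0.03183 m

0.03183 m


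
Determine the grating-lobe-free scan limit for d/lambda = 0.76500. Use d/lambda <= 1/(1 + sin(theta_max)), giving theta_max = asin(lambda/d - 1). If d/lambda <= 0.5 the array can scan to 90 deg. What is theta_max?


lambda/d - 1 = 1/0.76500 - 1 = 0.3071895
theta_max = asin(0.3071895) = 17.89 deg

17.89 deg


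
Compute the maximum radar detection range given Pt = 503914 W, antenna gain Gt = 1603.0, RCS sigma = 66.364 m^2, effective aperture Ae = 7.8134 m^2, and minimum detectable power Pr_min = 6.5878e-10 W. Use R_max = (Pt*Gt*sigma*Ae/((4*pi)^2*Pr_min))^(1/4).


R^4 = 503914*1603.0*66.364*7.8134 / ((4*pi)^2 * 6.5878e-10) = 4.026266e+18
R_max = 4.026266e+18^0.25 = 44795 m

44795 m


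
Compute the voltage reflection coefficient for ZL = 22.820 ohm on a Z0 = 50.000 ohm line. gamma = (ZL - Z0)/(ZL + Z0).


gamma = (22.820 - 50.000) / (22.820 + 50.000) = -0.3732

-0.3732


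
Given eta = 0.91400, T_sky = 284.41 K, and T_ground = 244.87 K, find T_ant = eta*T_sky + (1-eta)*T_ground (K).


T_ant = 0.91400 * 284.41 + (1 - 0.91400) * 244.87 = 281.0 K

281.0 K


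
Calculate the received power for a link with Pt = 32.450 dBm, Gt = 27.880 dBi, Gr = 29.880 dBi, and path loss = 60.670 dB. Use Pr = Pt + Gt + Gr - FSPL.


Pr = 32.450 + 27.880 + 29.880 - 60.670 = 29.54 dBm

29.54 dBm


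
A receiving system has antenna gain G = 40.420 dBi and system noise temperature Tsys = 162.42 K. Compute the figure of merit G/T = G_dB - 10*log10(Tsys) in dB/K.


G/T = 40.420 - 10*log10(162.42) = 40.420 - 22.10640 = 18.31 dB/K

18.31 dB/K


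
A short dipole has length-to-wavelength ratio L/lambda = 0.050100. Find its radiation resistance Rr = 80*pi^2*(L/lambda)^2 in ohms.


Rr = 80 * pi^2 * (0.050100)^2 = 80 * 9.869604 * 2.510010e-03 = 1.982 ohm

1.982 ohm


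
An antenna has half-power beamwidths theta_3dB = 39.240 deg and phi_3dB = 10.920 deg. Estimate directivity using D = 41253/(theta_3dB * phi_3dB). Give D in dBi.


D_linear = 41253 / (39.240 * 10.920) = 96.27287
D_dBi = 10 * log10(96.27287) = 19.84 dBi

19.84 dBi


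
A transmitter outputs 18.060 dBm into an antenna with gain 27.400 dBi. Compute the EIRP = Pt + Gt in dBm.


EIRP = Pt + Gt = 18.060 + 27.400 = 45.46 dBm

45.46 dBm


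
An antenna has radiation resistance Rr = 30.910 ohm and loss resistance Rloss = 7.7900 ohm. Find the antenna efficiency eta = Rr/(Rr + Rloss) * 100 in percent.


eta = 30.910 / (30.910 + 7.7900) * 100 = 79.87%

79.87%


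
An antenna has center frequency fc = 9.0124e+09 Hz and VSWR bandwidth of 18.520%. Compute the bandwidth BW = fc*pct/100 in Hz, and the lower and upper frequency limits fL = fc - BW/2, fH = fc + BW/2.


BW = 9.0124e+09 * 18.520/100 = 1.669096e+09 Hz
fL = 9.0124e+09 - 1.669096e+09/2 = 8.178e+09 Hz
fH = 9.0124e+09 + 1.669096e+09/2 = 9.847e+09 Hz

BW=1.669e+09 Hz, fL=8.178e+09 Hz, fH=9.847e+09 Hz


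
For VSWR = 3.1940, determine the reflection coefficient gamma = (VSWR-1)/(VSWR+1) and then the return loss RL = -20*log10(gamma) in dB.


gamma = (3.1940 - 1) / (3.1940 + 1) = 0.5231283
RL = -20 * log10(0.5231283) = 5.628 dB

5.628 dB


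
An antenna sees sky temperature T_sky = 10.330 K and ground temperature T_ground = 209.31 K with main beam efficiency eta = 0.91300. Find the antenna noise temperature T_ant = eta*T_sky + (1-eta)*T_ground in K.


T_ant = 0.91300 * 10.330 + (1 - 0.91300) * 209.31 = 27.64 K

27.64 K


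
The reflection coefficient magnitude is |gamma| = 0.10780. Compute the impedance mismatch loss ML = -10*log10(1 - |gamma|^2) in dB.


ML = -10 * log10(1 - 0.10780^2) = -10 * log10(0.98837916) = 0.05076 dB

0.05076 dB


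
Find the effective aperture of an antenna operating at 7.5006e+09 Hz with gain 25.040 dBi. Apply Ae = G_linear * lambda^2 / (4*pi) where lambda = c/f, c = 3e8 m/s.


lambda = c / f = 3.0000e+08 / 7.5006e+09 = 0.03999680 m
G_linear = 10^(25.040/10) = 319.1538
Ae = G_linear * lambda^2 / (4*pi) = 319.1538 * 0.03999680^2 / (4*pi) = 0.04063 m^2

0.04063 m^2


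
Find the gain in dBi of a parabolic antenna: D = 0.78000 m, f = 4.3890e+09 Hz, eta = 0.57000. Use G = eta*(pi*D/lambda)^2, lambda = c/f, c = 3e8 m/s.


lambda = c / f = 3.0000e+08 / 4.3890e+09 = 0.06835270 m
G_linear = 0.57000 * (pi * 0.78000 / 0.06835270)^2 = 732.5756
G_dBi = 10 * log10(732.5756) = 28.65 dBi

28.65 dBi


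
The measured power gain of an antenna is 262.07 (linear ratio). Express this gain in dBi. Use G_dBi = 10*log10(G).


G_dBi = 10 * log10(262.07) = 24.18 dBi

24.18 dBi


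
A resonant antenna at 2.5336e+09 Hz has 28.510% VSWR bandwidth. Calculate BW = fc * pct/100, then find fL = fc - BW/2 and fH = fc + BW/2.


BW = 2.5336e+09 * 28.510/100 = 7.223294e+08 Hz
fL = 2.5336e+09 - 7.223294e+08/2 = 2.172e+09 Hz
fH = 2.5336e+09 + 7.223294e+08/2 = 2.895e+09 Hz

BW=7.223e+08 Hz, fL=2.172e+09 Hz, fH=2.895e+09 Hz


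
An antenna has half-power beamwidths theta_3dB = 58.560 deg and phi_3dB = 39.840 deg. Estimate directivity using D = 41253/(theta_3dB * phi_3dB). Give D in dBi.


D_linear = 41253 / (58.560 * 39.840) = 17.68215
D_dBi = 10 * log10(17.68215) = 12.48 dBi

12.48 dBi


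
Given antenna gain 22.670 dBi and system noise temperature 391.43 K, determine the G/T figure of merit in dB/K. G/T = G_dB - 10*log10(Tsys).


G/T = 22.670 - 10*log10(391.43) = 22.670 - 25.92654 = -3.257 dB/K

-3.257 dB/K


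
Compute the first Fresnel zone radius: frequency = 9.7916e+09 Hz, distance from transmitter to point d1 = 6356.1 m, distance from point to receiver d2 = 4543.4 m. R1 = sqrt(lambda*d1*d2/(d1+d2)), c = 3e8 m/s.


lambda = c / f = 3.0000e+08 / 9.7916e+09 = 0.03063851 m
R1 = sqrt(0.03063851 * 6356.1 * 4543.4 / (6356.1 + 4543.4)) = 9.010 m

9.010 m


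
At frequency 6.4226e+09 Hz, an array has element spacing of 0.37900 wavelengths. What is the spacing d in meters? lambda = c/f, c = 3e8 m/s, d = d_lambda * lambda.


lambda = c / f = 3.0000e+08 / 6.4226e+09 = 0.04671006 m
d = 0.37900 * 0.04671006 = 0.01770 m

0.01770 m


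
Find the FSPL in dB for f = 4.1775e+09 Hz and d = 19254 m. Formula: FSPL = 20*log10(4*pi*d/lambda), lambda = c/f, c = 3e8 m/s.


lambda = c / f = 3.0000e+08 / 4.1775e+09 = 0.07181329 m
FSPL = 20 * log10(4*pi*19254/0.07181329) = 130.6 dB

130.6 dB


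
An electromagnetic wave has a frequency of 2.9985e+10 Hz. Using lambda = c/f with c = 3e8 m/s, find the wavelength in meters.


lambda = c / f = 3.0000e+08 / 2.9985e+10 = 0.01001 m

0.01001 m


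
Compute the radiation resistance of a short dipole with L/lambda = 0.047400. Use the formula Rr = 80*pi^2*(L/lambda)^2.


Rr = 80 * pi^2 * (0.047400)^2 = 80 * 9.869604 * 2.246760e-03 = 1.774 ohm

1.774 ohm


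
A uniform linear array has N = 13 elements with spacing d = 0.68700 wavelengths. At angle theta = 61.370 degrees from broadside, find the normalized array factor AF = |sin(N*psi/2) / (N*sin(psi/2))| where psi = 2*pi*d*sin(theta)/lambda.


psi = 2*pi*0.68700*sin(61.370 deg) = 3.788773 rad
AF = |sin(13*3.788773/2) / (13*sin(3.788773/2))| = 0.03930

0.03930


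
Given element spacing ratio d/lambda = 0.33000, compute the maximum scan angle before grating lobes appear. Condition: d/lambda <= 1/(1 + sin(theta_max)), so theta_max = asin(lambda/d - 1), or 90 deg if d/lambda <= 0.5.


lambda/d - 1 = 1/0.33000 - 1 = 2.030303 >= 1
d/lambda <= 0.5, so the array can scan to endfire without grating lobes: theta_max = 90 deg

90 deg


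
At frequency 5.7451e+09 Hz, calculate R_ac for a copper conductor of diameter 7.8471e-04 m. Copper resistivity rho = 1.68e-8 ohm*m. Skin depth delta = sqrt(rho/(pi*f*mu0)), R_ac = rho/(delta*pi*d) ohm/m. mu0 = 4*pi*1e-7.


delta = sqrt(1.68e-8 / (pi * 5.7451e+09 * 4*pi*1e-7)) = 8.606488e-07 m
R_ac = 1.68e-8 / (8.606488e-07 * pi * 7.8471e-04) = 7.918 ohm/m

7.918 ohm/m


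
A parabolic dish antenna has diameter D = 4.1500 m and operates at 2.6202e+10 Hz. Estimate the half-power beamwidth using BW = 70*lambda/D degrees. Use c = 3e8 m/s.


lambda = c / f = 3.0000e+08 / 2.6202e+10 = 0.01144951 m
BW = 70 * 0.01144951 / 4.1500 = 0.1931 deg

0.1931 deg


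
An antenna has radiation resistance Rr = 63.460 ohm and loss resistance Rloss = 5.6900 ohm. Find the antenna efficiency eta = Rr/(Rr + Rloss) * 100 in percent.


eta = 63.460 / (63.460 + 5.6900) * 100 = 91.77%

91.77%


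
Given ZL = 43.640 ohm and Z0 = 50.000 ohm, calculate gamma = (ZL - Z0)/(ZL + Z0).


gamma = (43.640 - 50.000) / (43.640 + 50.000) = -0.06792

-0.06792


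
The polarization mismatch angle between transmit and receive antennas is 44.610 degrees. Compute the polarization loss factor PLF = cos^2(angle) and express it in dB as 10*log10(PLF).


PLF_linear = cos^2(44.610 deg) = 0.5068066
PLF_dB = 10 * log10(0.5068066) = -2.952 dB

-2.952 dB


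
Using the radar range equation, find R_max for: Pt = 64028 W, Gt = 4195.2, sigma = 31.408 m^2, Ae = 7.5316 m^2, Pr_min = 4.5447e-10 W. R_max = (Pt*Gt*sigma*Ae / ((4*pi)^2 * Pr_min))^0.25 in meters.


R^4 = 64028*4195.2*31.408*7.5316 / ((4*pi)^2 * 4.5447e-10) = 8.853708e+17
R_max = 8.853708e+17^0.25 = 30675 m

30675 m


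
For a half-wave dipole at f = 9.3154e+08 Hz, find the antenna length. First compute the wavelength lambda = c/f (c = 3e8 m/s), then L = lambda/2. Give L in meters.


lambda = c / f = 3.0000e+08 / 9.3154e+08 = 0.3220474 m
L = lambda / 2 = 0.3220474 / 2 = 0.1610 m

0.1610 m


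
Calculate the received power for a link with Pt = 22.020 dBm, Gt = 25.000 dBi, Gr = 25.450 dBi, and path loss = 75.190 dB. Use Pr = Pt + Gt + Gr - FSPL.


Pr = 22.020 + 25.000 + 25.450 - 75.190 = -2.72 dBm

-2.72 dBm


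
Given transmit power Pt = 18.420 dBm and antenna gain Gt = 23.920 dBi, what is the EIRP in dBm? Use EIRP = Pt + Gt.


EIRP = Pt + Gt = 18.420 + 23.920 = 42.34 dBm

42.34 dBm


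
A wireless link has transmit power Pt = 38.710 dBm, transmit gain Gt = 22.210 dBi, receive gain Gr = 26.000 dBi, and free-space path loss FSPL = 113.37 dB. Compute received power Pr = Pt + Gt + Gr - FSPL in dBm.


Pr = 38.710 + 22.210 + 26.000 - 113.37 = -26.45 dBm

-26.45 dBm


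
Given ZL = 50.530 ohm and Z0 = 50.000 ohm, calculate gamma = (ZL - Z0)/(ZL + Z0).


gamma = (50.530 - 50.000) / (50.530 + 50.000) = 5.272e-03

5.272e-03


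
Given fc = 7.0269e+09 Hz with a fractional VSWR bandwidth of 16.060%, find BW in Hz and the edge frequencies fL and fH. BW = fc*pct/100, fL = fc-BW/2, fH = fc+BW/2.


BW = 7.0269e+09 * 16.060/100 = 1.128520e+09 Hz
fL = 7.0269e+09 - 1.128520e+09/2 = 6.463e+09 Hz
fH = 7.0269e+09 + 1.128520e+09/2 = 7.591e+09 Hz

BW=1.129e+09 Hz, fL=6.463e+09 Hz, fH=7.591e+09 Hz


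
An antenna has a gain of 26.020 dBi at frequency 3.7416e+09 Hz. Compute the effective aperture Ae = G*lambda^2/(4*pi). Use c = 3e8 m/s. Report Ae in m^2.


lambda = c / f = 3.0000e+08 / 3.7416e+09 = 0.08017960 m
G_linear = 10^(26.020/10) = 399.9447
Ae = G_linear * lambda^2 / (4*pi) = 399.9447 * 0.08017960^2 / (4*pi) = 0.2046 m^2

0.2046 m^2


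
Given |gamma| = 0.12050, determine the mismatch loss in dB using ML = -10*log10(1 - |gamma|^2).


ML = -10 * log10(1 - 0.12050^2) = -10 * log10(0.98547975) = 0.06352 dB

0.06352 dB


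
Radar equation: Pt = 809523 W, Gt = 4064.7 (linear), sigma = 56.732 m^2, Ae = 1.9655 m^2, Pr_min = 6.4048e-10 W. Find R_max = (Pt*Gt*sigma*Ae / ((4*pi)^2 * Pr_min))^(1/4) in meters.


R^4 = 809523*4064.7*56.732*1.9655 / ((4*pi)^2 * 6.4048e-10) = 3.627718e+18
R_max = 3.627718e+18^0.25 = 43642 m

43642 m


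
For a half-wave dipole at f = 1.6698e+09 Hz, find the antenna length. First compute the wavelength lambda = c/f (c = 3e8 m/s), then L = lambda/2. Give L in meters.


lambda = c / f = 3.0000e+08 / 1.6698e+09 = 0.1796622 m
L = lambda / 2 = 0.1796622 / 2 = 0.08983 m

0.08983 m


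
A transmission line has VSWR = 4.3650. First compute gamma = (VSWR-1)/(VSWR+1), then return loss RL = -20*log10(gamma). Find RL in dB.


gamma = (4.3650 - 1) / (4.3650 + 1) = 0.6272134
RL = -20 * log10(0.6272134) = 4.052 dB

4.052 dB


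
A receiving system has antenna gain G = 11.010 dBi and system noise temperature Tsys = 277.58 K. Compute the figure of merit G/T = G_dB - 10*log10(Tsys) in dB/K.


G/T = 11.010 - 10*log10(277.58) = 11.010 - 24.43388 = -13.42 dB/K

-13.42 dB/K


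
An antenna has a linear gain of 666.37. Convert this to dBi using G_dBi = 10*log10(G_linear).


G_dBi = 10 * log10(666.37) = 28.24 dBi

28.24 dBi


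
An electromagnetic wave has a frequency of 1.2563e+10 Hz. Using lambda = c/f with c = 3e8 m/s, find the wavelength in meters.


lambda = c / f = 3.0000e+08 / 1.2563e+10 = 0.02388 m

0.02388 m


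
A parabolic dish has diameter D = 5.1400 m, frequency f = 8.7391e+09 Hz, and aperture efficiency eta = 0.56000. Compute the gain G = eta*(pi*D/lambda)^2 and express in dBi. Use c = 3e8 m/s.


lambda = c / f = 3.0000e+08 / 8.7391e+09 = 0.03432848 m
G_linear = 0.56000 * (pi * 5.1400 / 0.03432848)^2 = 123909.6
G_dBi = 10 * log10(123909.6) = 50.93 dBi

50.93 dBi


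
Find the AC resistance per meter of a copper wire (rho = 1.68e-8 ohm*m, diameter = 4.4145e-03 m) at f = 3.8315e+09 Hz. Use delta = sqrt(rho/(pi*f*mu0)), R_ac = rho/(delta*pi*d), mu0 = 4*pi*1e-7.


delta = sqrt(1.68e-8 / (pi * 3.8315e+09 * 4*pi*1e-7)) = 1.053878e-06 m
R_ac = 1.68e-8 / (1.053878e-06 * pi * 4.4145e-03) = 1.149 ohm/m

1.149 ohm/m


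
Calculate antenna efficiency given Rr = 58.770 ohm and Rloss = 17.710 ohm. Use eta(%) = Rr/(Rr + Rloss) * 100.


eta = 58.770 / (58.770 + 17.710) * 100 = 76.84%

76.84%


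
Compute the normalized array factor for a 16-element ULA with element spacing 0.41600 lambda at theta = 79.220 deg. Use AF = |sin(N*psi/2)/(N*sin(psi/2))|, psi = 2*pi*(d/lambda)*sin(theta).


psi = 2*pi*0.41600*sin(79.220 deg) = 2.567678 rad
AF = |sin(16*2.567678/2) / (16*sin(2.567678/2))| = 0.06469

0.06469


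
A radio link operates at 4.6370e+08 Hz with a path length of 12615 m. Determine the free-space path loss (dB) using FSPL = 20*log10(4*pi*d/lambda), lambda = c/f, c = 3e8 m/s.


lambda = c / f = 3.0000e+08 / 4.6370e+08 = 0.6469700 m
FSPL = 20 * log10(4*pi*12615/0.6469700) = 107.8 dB

107.8 dB


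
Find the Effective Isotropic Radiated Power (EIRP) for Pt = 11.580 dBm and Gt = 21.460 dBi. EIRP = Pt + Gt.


EIRP = Pt + Gt = 11.580 + 21.460 = 33.04 dBm

33.04 dBm


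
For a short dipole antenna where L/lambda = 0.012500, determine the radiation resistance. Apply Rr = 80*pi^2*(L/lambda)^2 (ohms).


Rr = 80 * pi^2 * (0.012500)^2 = 80 * 9.869604 * 1.562500e-04 = 0.1234 ohm

0.1234 ohm


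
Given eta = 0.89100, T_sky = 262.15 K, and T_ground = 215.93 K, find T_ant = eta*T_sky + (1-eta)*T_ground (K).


T_ant = 0.89100 * 262.15 + (1 - 0.89100) * 215.93 = 257.1 K

257.1 K


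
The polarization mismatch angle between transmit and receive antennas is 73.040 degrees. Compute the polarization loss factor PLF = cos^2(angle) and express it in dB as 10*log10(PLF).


PLF_linear = cos^2(73.040 deg) = 0.08509123
PLF_dB = 10 * log10(0.08509123) = -10.70 dB

-10.70 dB


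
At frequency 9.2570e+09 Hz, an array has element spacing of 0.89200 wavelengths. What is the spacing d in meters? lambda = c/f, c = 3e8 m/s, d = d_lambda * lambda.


lambda = c / f = 3.0000e+08 / 9.2570e+09 = 0.03240791 m
d = 0.89200 * 0.03240791 = 0.02891 m

0.02891 m


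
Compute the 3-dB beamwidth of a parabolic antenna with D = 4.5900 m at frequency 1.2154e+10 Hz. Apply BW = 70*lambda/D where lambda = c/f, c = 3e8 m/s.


lambda = c / f = 3.0000e+08 / 1.2154e+10 = 0.02468323 m
BW = 70 * 0.02468323 / 4.5900 = 0.3764 deg

0.3764 deg


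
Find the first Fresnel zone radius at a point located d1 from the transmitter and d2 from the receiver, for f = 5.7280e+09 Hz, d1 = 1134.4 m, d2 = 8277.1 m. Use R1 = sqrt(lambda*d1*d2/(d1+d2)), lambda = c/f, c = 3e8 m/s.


lambda = c / f = 3.0000e+08 / 5.7280e+09 = 0.05237430 m
R1 = sqrt(0.05237430 * 1134.4 * 8277.1 / (1134.4 + 8277.1)) = 7.229 m

7.229 m


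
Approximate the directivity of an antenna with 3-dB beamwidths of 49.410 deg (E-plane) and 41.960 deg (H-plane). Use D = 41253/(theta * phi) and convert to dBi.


D_linear = 41253 / (49.410 * 41.960) = 19.89781
D_dBi = 10 * log10(19.89781) = 12.99 dBi

12.99 dBi


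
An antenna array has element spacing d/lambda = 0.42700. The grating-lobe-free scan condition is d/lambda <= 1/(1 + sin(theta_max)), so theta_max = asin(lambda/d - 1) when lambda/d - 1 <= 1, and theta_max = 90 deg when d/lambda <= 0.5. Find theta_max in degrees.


lambda/d - 1 = 1/0.42700 - 1 = 1.341920 >= 1
d/lambda <= 0.5, so the array can scan to endfire without grating lobes: theta_max = 90 deg

90 deg


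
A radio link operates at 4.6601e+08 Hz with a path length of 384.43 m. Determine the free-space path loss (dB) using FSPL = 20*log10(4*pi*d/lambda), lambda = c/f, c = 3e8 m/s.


lambda = c / f = 3.0000e+08 / 4.6601e+08 = 0.6437630 m
FSPL = 20 * log10(4*pi*384.43/0.6437630) = 77.51 dB

77.51 dB


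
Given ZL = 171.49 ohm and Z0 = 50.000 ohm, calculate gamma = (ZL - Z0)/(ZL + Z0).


gamma = (171.49 - 50.000) / (171.49 + 50.000) = 0.5485

0.5485


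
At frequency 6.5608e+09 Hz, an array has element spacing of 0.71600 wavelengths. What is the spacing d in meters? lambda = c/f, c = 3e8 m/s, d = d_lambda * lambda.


lambda = c / f = 3.0000e+08 / 6.5608e+09 = 0.04572613 m
d = 0.71600 * 0.04572613 = 0.03274 m

0.03274 m


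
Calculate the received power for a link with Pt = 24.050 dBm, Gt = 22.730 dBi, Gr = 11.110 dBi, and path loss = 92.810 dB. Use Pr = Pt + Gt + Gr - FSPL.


Pr = 24.050 + 22.730 + 11.110 - 92.810 = -34.92 dBm

-34.92 dBm


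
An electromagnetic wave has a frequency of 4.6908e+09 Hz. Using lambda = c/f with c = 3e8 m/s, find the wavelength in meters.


lambda = c / f = 3.0000e+08 / 4.6908e+09 = 0.06395 m

0.06395 m


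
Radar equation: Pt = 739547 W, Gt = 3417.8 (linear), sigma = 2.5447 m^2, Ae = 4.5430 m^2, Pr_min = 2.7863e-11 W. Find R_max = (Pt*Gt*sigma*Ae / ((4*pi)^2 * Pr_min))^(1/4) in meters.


R^4 = 739547*3417.8*2.5447*4.5430 / ((4*pi)^2 * 2.7863e-11) = 6.641163e+18
R_max = 6.641163e+18^0.25 = 50765 m

50765 m


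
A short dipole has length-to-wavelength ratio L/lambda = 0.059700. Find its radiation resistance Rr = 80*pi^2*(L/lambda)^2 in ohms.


Rr = 80 * pi^2 * (0.059700)^2 = 80 * 9.869604 * 3.564090e-03 = 2.814 ohm

2.814 ohm


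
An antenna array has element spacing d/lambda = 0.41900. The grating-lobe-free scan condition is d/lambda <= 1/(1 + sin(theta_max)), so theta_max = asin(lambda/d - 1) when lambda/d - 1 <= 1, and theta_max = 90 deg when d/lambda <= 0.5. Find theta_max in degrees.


lambda/d - 1 = 1/0.41900 - 1 = 1.386635 >= 1
d/lambda <= 0.5, so the array can scan to endfire without grating lobes: theta_max = 90 deg

90 deg


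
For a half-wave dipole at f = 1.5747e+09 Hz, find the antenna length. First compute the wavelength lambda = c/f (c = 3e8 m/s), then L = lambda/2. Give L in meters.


lambda = c / f = 3.0000e+08 / 1.5747e+09 = 0.1905125 m
L = lambda / 2 = 0.1905125 / 2 = 0.09526 m

0.09526 m


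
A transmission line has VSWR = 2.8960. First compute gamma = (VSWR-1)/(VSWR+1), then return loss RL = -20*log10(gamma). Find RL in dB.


gamma = (2.8960 - 1) / (2.8960 + 1) = 0.4866530
RL = -20 * log10(0.4866530) = 6.256 dB

6.256 dB


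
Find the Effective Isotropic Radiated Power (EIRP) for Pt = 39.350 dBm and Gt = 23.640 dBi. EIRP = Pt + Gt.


EIRP = Pt + Gt = 39.350 + 23.640 = 62.99 dBm

62.99 dBm


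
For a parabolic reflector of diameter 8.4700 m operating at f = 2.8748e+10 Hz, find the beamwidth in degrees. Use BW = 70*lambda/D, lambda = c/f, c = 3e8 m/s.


lambda = c / f = 3.0000e+08 / 2.8748e+10 = 0.01043551 m
BW = 70 * 0.01043551 / 8.4700 = 0.08624 deg

0.08624 deg


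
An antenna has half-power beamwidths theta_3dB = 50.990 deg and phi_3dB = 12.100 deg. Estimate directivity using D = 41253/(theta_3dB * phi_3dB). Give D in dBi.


D_linear = 41253 / (50.990 * 12.100) = 66.86289
D_dBi = 10 * log10(66.86289) = 18.25 dBi

18.25 dBi


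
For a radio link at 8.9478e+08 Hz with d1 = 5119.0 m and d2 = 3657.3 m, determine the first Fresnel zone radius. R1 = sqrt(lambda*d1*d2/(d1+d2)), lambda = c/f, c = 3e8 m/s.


lambda = c / f = 3.0000e+08 / 8.9478e+08 = 0.3352779 m
R1 = sqrt(0.3352779 * 5119.0 * 3657.3 / (5119.0 + 3657.3)) = 26.74 m

26.74 m


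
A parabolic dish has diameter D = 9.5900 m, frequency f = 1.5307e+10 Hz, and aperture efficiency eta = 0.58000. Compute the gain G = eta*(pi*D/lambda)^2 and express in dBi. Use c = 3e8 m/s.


lambda = c / f = 3.0000e+08 / 1.5307e+10 = 0.01959888 m
G_linear = 0.58000 * (pi * 9.5900 / 0.01959888)^2 = 1.370574e+06
G_dBi = 10 * log10(1.370574e+06) = 61.37 dBi

61.37 dBi


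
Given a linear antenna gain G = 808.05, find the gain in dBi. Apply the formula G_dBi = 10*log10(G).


G_dBi = 10 * log10(808.05) = 29.07 dBi

29.07 dBi


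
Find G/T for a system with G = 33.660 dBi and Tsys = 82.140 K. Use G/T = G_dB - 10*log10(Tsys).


G/T = 33.660 - 10*log10(82.140) = 33.660 - 19.14555 = 14.51 dB/K

14.51 dB/K


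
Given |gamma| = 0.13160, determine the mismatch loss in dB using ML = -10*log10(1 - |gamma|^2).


ML = -10 * log10(1 - 0.13160^2) = -10 * log10(0.98268144) = 0.07587 dB

0.07587 dB


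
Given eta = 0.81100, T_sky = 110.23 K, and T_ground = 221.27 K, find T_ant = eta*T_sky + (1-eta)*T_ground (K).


T_ant = 0.81100 * 110.23 + (1 - 0.81100) * 221.27 = 131.2 K

131.2 K


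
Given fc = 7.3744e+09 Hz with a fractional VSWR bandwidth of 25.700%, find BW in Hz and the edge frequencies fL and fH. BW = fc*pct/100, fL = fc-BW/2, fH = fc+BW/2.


BW = 7.3744e+09 * 25.700/100 = 1.895221e+09 Hz
fL = 7.3744e+09 - 1.895221e+09/2 = 6.427e+09 Hz
fH = 7.3744e+09 + 1.895221e+09/2 = 8.322e+09 Hz

BW=1.895e+09 Hz, fL=6.427e+09 Hz, fH=8.322e+09 Hz


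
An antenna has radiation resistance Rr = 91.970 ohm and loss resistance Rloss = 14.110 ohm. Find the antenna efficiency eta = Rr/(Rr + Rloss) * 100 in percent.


eta = 91.970 / (91.970 + 14.110) * 100 = 86.70%

86.70%


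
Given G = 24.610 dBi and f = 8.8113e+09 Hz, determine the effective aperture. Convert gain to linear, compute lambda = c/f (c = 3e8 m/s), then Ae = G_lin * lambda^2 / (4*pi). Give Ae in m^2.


lambda = c / f = 3.0000e+08 / 8.8113e+09 = 0.03404719 m
G_linear = 10^(24.610/10) = 289.0680
Ae = G_linear * lambda^2 / (4*pi) = 289.0680 * 0.03404719^2 / (4*pi) = 0.02667 m^2

0.02667 m^2


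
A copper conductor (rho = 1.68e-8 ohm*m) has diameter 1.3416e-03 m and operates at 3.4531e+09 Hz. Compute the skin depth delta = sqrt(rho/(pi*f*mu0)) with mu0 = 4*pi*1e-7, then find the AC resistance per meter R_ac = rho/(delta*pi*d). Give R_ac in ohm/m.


delta = sqrt(1.68e-8 / (pi * 3.4531e+09 * 4*pi*1e-7)) = 1.110121e-06 m
R_ac = 1.68e-8 / (1.110121e-06 * pi * 1.3416e-03) = 3.591 ohm/m

3.591 ohm/m


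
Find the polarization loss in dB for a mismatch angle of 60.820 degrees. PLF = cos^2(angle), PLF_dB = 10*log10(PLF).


PLF_linear = cos^2(60.820 deg) = 0.2377098
PLF_dB = 10 * log10(0.2377098) = -6.240 dB

-6.240 dB


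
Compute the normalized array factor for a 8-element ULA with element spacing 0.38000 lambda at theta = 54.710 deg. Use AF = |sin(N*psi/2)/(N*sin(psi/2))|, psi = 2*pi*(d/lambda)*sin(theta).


psi = 2*pi*0.38000*sin(54.710 deg) = 1.948859 rad
AF = |sin(8*1.948859/2) / (8*sin(1.948859/2))| = 0.1508

0.1508


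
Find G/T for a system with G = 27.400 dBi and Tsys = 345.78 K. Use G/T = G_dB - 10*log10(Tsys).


G/T = 27.400 - 10*log10(345.78) = 27.400 - 25.38800 = 2.012 dB/K

2.012 dB/K


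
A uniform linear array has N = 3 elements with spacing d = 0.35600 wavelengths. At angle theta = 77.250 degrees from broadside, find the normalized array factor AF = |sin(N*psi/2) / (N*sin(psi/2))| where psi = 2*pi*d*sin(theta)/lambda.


psi = 2*pi*0.35600*sin(77.250 deg) = 2.181659 rad
AF = |sin(3*2.181659/2) / (3*sin(2.181659/2))| = 0.04905

0.04905


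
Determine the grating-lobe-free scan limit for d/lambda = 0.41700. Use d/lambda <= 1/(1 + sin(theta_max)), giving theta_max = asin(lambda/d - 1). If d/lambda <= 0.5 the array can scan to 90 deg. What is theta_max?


lambda/d - 1 = 1/0.41700 - 1 = 1.398082 >= 1
d/lambda <= 0.5, so the array can scan to endfire without grating lobes: theta_max = 90 deg

90 deg


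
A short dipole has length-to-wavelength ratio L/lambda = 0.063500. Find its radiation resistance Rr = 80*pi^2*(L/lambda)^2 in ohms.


Rr = 80 * pi^2 * (0.063500)^2 = 80 * 9.869604 * 4.032250e-03 = 3.184 ohm

3.184 ohm


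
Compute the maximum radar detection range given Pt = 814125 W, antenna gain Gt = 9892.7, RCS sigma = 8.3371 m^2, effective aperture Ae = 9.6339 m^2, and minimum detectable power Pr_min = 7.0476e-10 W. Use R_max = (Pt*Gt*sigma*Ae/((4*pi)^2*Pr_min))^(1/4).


R^4 = 814125*9892.7*8.3371*9.6339 / ((4*pi)^2 * 7.0476e-10) = 5.812488e+18
R_max = 5.812488e+18^0.25 = 49101 m

49101 m


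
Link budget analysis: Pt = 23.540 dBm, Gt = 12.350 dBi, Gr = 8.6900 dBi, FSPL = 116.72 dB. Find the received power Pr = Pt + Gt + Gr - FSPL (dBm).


Pr = 23.540 + 12.350 + 8.6900 - 116.72 = -72.14 dBm

-72.14 dBm


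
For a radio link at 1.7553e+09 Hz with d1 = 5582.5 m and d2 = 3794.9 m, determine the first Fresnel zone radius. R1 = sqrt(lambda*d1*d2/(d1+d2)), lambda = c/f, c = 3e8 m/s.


lambda = c / f = 3.0000e+08 / 1.7553e+09 = 0.1709110 m
R1 = sqrt(0.1709110 * 5582.5 * 3794.9 / (5582.5 + 3794.9)) = 19.65 m

19.65 m


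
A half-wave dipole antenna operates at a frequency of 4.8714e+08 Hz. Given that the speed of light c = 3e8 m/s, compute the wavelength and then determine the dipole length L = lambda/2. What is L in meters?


lambda = c / f = 3.0000e+08 / 4.8714e+08 = 0.6158394 m
L = lambda / 2 = 0.6158394 / 2 = 0.3079 m

0.3079 m


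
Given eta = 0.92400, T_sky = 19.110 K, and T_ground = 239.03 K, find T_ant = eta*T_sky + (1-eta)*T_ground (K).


T_ant = 0.92400 * 19.110 + (1 - 0.92400) * 239.03 = 35.82 K

35.82 K


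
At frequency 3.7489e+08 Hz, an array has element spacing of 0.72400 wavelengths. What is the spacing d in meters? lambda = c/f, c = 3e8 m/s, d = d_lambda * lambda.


lambda = c / f = 3.0000e+08 / 3.7489e+08 = 0.8002347 m
d = 0.72400 * 0.8002347 = 0.5794 m

0.5794 m


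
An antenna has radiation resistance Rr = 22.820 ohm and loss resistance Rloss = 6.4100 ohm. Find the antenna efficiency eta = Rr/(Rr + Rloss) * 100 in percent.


eta = 22.820 / (22.820 + 6.4100) * 100 = 78.07%

78.07%


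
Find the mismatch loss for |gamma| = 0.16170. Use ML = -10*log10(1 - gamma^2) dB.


ML = -10 * log10(1 - 0.16170^2) = -10 * log10(0.97385311) = 0.1151 dB

0.1151 dB


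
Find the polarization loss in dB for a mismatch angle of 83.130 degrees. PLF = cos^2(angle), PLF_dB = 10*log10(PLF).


PLF_linear = cos^2(83.130 deg) = 0.01430823
PLF_dB = 10 * log10(0.01430823) = -18.44 dB

-18.44 dB


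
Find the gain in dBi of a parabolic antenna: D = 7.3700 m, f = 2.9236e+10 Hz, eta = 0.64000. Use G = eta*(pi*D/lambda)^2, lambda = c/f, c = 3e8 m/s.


lambda = c / f = 3.0000e+08 / 2.9236e+10 = 0.01026132 m
G_linear = 0.64000 * (pi * 7.3700 / 0.01026132)^2 = 3.258429e+06
G_dBi = 10 * log10(3.258429e+06) = 65.13 dBi

65.13 dBi


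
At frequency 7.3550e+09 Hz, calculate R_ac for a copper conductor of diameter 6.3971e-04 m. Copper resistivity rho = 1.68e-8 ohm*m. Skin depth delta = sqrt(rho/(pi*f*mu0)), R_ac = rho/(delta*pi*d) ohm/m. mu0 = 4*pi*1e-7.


delta = sqrt(1.68e-8 / (pi * 7.3550e+09 * 4*pi*1e-7)) = 7.606475e-07 m
R_ac = 1.68e-8 / (7.606475e-07 * pi * 6.3971e-04) = 10.99 ohm/m

10.99 ohm/m


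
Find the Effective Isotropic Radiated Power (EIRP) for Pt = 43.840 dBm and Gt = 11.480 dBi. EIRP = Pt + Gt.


EIRP = Pt + Gt = 43.840 + 11.480 = 55.32 dBm

55.32 dBm


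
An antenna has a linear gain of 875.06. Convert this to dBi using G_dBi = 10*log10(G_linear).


G_dBi = 10 * log10(875.06) = 29.42 dBi

29.42 dBi


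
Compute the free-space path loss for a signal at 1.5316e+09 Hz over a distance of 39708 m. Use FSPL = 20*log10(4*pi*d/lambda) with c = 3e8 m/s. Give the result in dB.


lambda = c / f = 3.0000e+08 / 1.5316e+09 = 0.1958736 m
FSPL = 20 * log10(4*pi*39708/0.1958736) = 128.1 dB

128.1 dB


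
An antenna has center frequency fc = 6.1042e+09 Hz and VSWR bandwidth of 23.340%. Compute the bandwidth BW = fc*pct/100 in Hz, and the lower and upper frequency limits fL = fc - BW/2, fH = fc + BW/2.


BW = 6.1042e+09 * 23.340/100 = 1.424720e+09 Hz
fL = 6.1042e+09 - 1.424720e+09/2 = 5.392e+09 Hz
fH = 6.1042e+09 + 1.424720e+09/2 = 6.817e+09 Hz

BW=1.425e+09 Hz, fL=5.392e+09 Hz, fH=6.817e+09 Hz


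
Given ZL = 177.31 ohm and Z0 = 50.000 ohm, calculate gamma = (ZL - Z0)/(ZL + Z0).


gamma = (177.31 - 50.000) / (177.31 + 50.000) = 0.5601

0.5601


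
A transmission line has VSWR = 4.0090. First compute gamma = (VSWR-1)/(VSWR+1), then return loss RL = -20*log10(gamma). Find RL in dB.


gamma = (4.0090 - 1) / (4.0090 + 1) = 0.6007187
RL = -20 * log10(0.6007187) = 4.427 dB

4.427 dB
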